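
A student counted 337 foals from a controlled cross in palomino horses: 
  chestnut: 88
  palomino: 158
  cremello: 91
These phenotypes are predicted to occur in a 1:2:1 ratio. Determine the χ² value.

1.362

Total ratio parts = 4. Expected numbers out of 337:
  chestnut: 337 × 1/4 = 84.25
  palomino: 337 × 2/4 = 168.5
  cremello: 337 × 1/4 = 84.25
χ² = Σ (O − E)² / E
  chestnut: (88 − 84.25)² / 84.25 = 0.1669
  palomino: (158 − 168.5)² / 168.5 = 0.6543
  cremello: (91 − 84.25)² / 84.25 = 0.5408
χ² = 0.1669 + 0.6543 + 0.5408 = 1.362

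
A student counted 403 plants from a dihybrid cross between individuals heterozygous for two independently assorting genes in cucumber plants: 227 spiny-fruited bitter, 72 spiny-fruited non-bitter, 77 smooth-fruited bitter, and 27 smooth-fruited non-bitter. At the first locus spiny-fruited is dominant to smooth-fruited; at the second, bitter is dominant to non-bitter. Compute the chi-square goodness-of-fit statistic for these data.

A dihybrid F₂ with independent assortment and complete dominance at both loci gives a 9:3:3:1 phenotypic ratio.
The 9:3:3:1 ratio has 16 parts, so with N = 403 the expected counts are:
  spiny-fruited bitter: 403 × 9/16 = 226.6875
  spiny-fruited non-bitter: 403 × 3/16 = 75.5625
  smooth-fruited bitter: 403 × 3/16 = 75.5625
  smooth-fruited non-bitter: 403 × 1/16 = 25.1875
χ² = Σ (O − E)² / E
  spiny-fruited bitter: (227 − 226.6875)² / 226.6875 = 0.0004
  spiny-fruited non-bitter: (72 − 75.5625)² / 75.5625 = 0.1680
  smooth-fruited bitter: (77 − 75.5625)² / 75.5625 = 0.0273
  smooth-fruited non-bitter: (27 − 25.1875)² / 25.1875 = 0.1304
χ² = 0.0004 + 0.1680 + 0.0273 + 0.1304 = 0.3261 ≈ 0.326

0.326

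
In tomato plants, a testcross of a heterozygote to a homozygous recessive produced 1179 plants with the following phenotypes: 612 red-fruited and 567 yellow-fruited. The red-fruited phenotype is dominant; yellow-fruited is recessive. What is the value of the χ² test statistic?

A testcross of a heterozygote (Aa × aa) gives a 1:1 phenotypic ratio.
Expected counts for N = 1179 under a 1:1 ratio (total parts = 2):
  red-fruited: 1179 × 1/2 = 589.5
  yellow-fruited: 1179 × 1/2 = 589.5
χ² = Σ (O − E)² / E
  red-fruited: (612 − 589.5)² / 589.5 = 0.8588
  yellow-fruited: (567 − 589.5)² / 589.5 = 0.8588
χ² = 0.8588 + 0.8588 = 1.7176 ≈ 1.718

1.718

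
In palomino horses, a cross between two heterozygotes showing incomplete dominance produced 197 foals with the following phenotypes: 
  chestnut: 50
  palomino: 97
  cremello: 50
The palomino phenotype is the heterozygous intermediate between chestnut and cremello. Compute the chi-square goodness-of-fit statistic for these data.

With incomplete dominance, a heterozygote × heterozygote cross gives a 1:2:1 phenotypic ratio.
Expected counts for N = 197 under a 1:2:1 ratio (total parts = 4):
  chestnut: 197 × 1/4 = 49.25
  palomino: 197 × 2/4 = 98.5
  cremello: 197 × 1/4 = 49.25
χ² = Σ (O − E)² / E
  chestnut: (50 − 49.25)² / 49.25 = 0.0114
  palomino: (97 − 98.5)² / 98.5 = 0.0228
  cremello: (50 − 49.25)² / 49.25 = 0.0114
χ² = 0.0114 + 0.0228 + 0.0114 = 0.0456 ≈ 0.046

0.046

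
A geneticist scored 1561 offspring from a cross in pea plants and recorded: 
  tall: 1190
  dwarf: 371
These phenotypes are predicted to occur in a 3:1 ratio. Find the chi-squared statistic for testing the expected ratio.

The 3:1 ratio has 4 parts, so with N = 1561 the expected counts are:
  tall: 1561 × 3/4 = 1170.75
  dwarf: 1561 × 1/4 = 390.25
χ² = Σ (O − E)² / E
  tall: (1190 − 1170.75)² / 1170.75 = 0.3165
  dwarf: (371 − 390.25)² / 390.25 = 0.9496
χ² = 0.3165 + 0.9496 = 1.2661 ≈ 1.266

1.266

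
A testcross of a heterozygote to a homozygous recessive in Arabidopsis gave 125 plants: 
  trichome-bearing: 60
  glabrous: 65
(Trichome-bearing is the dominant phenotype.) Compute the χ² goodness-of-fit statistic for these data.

A testcross of a heterozygote (Aa × aa) gives a 1:1 phenotypic ratio.
Total ratio parts = 2. Expected numbers out of 125:
  trichome-bearing: 125 × 1/2 = 62.5
  glabrous: 125 × 1/2 = 62.5
χ² = Σ (O − E)² / E
  trichome-bearing: (60 − 62.5)² / 62.5 = 0.1000
  glabrous: (65 − 62.5)² / 62.5 = 0.1000
χ² = 0.1000 + 0.1000 = 0.200

0.200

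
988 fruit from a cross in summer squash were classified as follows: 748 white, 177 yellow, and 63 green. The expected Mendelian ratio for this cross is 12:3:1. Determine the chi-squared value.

0.459

Under the 12:3:1 hypothesis (Σ ratio = 16, N = 988):
  white: 988 × 12/16 = 741
  yellow: 988 × 3/16 = 185.25
  green: 988 × 1/16 = 61.75
χ² = Σ (O − E)² / E
  white: (748 − 741)² / 741 = 0.0661
  yellow: (177 − 185.25)² / 185.25 = 0.3674
  green: (63 − 61.75)² / 61.75 = 0.0253
χ² = 0.0661 + 0.3674 + 0.0253 = 0.4588 ≈ 0.459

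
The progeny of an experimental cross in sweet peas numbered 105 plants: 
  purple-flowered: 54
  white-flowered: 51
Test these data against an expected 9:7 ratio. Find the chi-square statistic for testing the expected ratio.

Total ratio parts = 16. Expected numbers out of 105:
  purple-flowered: 105 × 9/16 = 59.0625
  white-flowered: 105 × 7/16 = 45.9375
χ² = Σ (O − E)² / E
  purple-flowered: (54 − 59.0625)² / 59.0625 = 0.4339
  white-flowered: (51 − 45.9375)² / 45.9375 = 0.5579
χ² = 0.4339 + 0.5579 = 0.9918 ≈ 0.992

0.992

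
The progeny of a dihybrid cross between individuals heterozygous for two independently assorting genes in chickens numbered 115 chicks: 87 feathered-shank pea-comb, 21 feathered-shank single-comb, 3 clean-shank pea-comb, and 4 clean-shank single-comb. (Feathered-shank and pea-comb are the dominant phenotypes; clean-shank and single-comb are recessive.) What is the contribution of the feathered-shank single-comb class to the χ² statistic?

A dihybrid F₂ with independent assortment and complete dominance at both loci gives a 9:3:3:1 phenotypic ratio.
Expected counts for N = 115 under a 9:3:3:1 ratio (total parts = 16):
  feathered-shank pea-comb: 115 × 9/16 = 64.6875
  feathered-shank single-comb: 115 × 3/16 = 21.5625
  clean-shank pea-comb: 115 × 3/16 = 21.5625
  clean-shank single-comb: 115 × 1/16 = 7.1875
Contribution of feathered-shank single-comb: (21 − 21.5625)² / 21.5625 = 0.0147

0.015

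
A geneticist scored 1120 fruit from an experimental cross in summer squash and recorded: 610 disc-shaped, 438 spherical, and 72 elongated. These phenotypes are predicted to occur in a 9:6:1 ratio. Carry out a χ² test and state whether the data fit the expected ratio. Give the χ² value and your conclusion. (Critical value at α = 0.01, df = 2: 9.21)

1.463; consistent

Under the 9:6:1 hypothesis (Σ ratio = 16, N = 1120):
  disc-shaped: 1120 × 9/16 = 630
  spherical: 1120 × 6/16 = 420
  elongated: 1120 × 1/16 = 70
χ² = Σ (O − E)² / E
  disc-shaped: (610 − 630)² / 630 = 0.6349
  spherical: (438 − 420)² / 420 = 0.7714
  elongated: (72 − 70)² / 70 = 0.0571
χ² = 0.6349 + 0.7714 + 0.0571 = 1.4634 ≈ 1.463
Degrees of freedom = 3 − 1 = 2; critical value at α = 0.01 is 9.21.
Since 1.463 < 9.21, we fail to reject the null hypothesis — the data are consistent with the 9:6:1 ratio.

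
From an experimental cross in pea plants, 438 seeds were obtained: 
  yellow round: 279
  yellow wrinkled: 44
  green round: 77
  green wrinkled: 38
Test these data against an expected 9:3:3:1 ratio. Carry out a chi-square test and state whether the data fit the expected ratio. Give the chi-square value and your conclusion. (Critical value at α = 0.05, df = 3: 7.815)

Total ratio parts = 16. Expected numbers out of 438:
  yellow round: 438 × 9/16 = 246.375
  yellow wrinkled: 438 × 3/16 = 82.125
  green round: 438 × 3/16 = 82.125
  green wrinkled: 438 × 1/16 = 27.375
χ² = Σ (O − E)² / E
  yellow round: (279 − 246.375)² / 246.375 = 4.3202
  yellow wrinkled: (44 − 82.125)² / 82.125 = 17.6988
  green round: (77 − 82.125)² / 82.125 = 0.3198
  green wrinkled: (38 − 27.375)² / 27.375 = 4.1239
χ² = 4.3202 + 17.6988 + 0.3198 + 4.1239 = 26.4627 ≈ 26.463
Degrees of freedom = 4 − 1 = 3; critical value at α = 0.05 is 7.815.
Since 26.463 > 7.815, we reject the null hypothesis — the data do not fit the 9:3:3:1 ratio.

26.463; not consistent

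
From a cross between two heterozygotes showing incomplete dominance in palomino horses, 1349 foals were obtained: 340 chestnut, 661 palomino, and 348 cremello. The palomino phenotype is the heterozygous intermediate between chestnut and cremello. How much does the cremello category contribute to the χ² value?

With incomplete dominance, a heterozygote × heterozygote cross gives a 1:2:1 phenotypic ratio.
Under the 1:2:1 hypothesis (Σ ratio = 4, N = 1349):
  chestnut: 1349 × 1/4 = 337.25
  palomino: 1349 × 2/4 = 674.5
  cremello: 1349 × 1/4 = 337.25
Contribution of cremello: (348 − 337.25)² / 337.25 = 0.3427

0.343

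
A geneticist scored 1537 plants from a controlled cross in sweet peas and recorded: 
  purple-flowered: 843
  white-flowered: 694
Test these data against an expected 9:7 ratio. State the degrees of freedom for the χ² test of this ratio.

1

A goodness-of-fit test with 2 phenotype classes has df = 2 − 1 = 1.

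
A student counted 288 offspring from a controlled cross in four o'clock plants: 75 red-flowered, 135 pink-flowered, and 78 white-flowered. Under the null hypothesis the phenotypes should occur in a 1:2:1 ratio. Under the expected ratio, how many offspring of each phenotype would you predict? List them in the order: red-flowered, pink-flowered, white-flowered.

72, 144, 72

The 1:2:1 ratio has 4 parts, so with N = 288 the expected counts are:
  red-flowered: 288 × 1/4 = 72
  pink-flowered: 288 × 2/4 = 144
  white-flowered: 288 × 1/4 = 72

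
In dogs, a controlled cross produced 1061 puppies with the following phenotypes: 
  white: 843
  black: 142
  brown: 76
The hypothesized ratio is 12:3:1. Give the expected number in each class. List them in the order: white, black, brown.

Expected counts for N = 1061 under a 12:3:1 ratio (total parts = 16):
  white: 1061 × 12/16 = 795.75
  black: 1061 × 3/16 = 198.9375
  brown: 1061 × 1/16 = 66.3125

795.75, 198.9375, 66.3125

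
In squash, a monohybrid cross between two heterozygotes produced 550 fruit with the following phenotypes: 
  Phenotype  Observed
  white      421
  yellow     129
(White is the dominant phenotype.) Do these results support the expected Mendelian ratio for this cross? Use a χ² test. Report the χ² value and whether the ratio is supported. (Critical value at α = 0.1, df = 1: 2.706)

0.701; consistent

For a monohybrid cross between heterozygotes with complete dominance, the expected phenotypic ratio is 3:1.
The 3:1 ratio has 4 parts, so with N = 550 the expected counts are:
  white: 550 × 3/4 = 412.5
  yellow: 550 × 1/4 = 137.5
χ² = Σ (O − E)² / E
  white: (421 − 412.5)² / 412.5 = 0.1752
  yellow: (129 − 137.5)² / 137.5 = 0.5255
χ² = 0.1752 + 0.5255 = 0.7007 ≈ 0.701
Degrees of freedom = 2 − 1 = 1; critical value at α = 0.1 is 2.706.
Since 0.701 < 2.706, we fail to reject the null hypothesis — the data are consistent with the 3:1 ratio.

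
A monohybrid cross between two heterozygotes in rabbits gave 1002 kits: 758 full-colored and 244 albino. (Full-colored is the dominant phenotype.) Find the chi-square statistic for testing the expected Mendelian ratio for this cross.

For a monohybrid cross between heterozygotes with complete dominance, the expected phenotypic ratio is 3:1.
Under the 3:1 hypothesis (Σ ratio = 4, N = 1002):
  full-colored: 1002 × 3/4 = 751.5
  albino: 1002 × 1/4 = 250.5
χ² = Σ (O − E)² / E
  full-colored: (758 − 751.5)² / 751.5 = 0.0562
  albino: (244 − 250.5)² / 250.5 = 0.1687
χ² = 0.0562 + 0.1687 = 0.2249 ≈ 0.225

0.225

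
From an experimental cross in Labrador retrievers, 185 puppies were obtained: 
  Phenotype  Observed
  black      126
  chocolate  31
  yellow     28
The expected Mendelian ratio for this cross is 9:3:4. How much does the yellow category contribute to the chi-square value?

The 9:3:4 ratio has 16 parts, so with N = 185 the expected counts are:
  black: 185 × 9/16 = 104.0625
  chocolate: 185 × 3/16 = 34.6875
  yellow: 185 × 4/16 = 46.25
Contribution of yellow: (28 − 46.25)² / 46.25 = 7.2014

7.201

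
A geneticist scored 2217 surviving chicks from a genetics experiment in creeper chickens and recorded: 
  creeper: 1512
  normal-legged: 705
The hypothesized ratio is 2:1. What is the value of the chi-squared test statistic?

2.346

Expected counts for N = 2217 under a 2:1 ratio (total parts = 3):
  creeper: 2217 × 2/3 = 1478
  normal-legged: 2217 × 1/3 = 739
χ² = Σ (O − E)² / E
  creeper: (1512 − 1478)² / 1478 = 0.7821
  normal-legged: (705 − 739)² / 739 = 1.5643
χ² = 0.7821 + 1.5643 = 2.3464 ≈ 2.346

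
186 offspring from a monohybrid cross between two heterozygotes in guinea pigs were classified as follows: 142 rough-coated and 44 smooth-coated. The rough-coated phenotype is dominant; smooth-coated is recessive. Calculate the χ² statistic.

For a monohybrid cross between heterozygotes with complete dominance, the expected phenotypic ratio is 3:1.
The 3:1 ratio has 4 parts, so with N = 186 the expected counts are:
  rough-coated: 186 × 3/4 = 139.5
  smooth-coated: 186 × 1/4 = 46.5
χ² = Σ (O − E)² / E
  rough-coated: (142 − 139.5)² / 139.5 = 0.0448
  smooth-coated: (44 − 46.5)² / 46.5 = 0.1344
χ² = 0.0448 + 0.1344 = 0.1792 ≈ 0.179

0.179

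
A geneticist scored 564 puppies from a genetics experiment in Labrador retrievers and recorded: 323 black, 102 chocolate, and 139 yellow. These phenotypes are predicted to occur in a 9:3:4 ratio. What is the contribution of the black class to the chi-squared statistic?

0.104

Under the 9:3:4 hypothesis (Σ ratio = 16, N = 564):
  black: 564 × 9/16 = 317.25
  chocolate: 564 × 3/16 = 105.75
  yellow: 564 × 4/16 = 141
Contribution of black: (323 − 317.25)² / 317.25 = 0.1042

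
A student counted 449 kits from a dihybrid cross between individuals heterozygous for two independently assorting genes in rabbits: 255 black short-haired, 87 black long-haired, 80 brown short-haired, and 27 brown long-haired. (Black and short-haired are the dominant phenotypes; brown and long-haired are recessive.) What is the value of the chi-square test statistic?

A dihybrid F₂ with independent assortment and complete dominance at both loci gives a 9:3:3:1 phenotypic ratio.
Under the 9:3:3:1 hypothesis (Σ ratio = 16, N = 449):
  black short-haired: 449 × 9/16 = 252.5625
  black long-haired: 449 × 3/16 = 84.1875
  brown short-haired: 449 × 3/16 = 84.1875
  brown long-haired: 449 × 1/16 = 28.0625
χ² = Σ (O − E)² / E
  black short-haired: (255 − 252.5625)² / 252.5625 = 0.0235
  black long-haired: (87 − 84.1875)² / 84.1875 = 0.0940
  brown short-haired: (80 − 84.1875)² / 84.1875 = 0.2083
  brown long-haired: (27 − 28.0625)² / 28.0625 = 0.0402
χ² = 0.0235 + 0.0940 + 0.2083 + 0.0402 = 0.366

0.366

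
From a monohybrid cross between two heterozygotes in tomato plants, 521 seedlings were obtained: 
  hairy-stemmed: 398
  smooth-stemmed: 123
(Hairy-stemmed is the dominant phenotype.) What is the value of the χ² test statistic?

0.538

For a monohybrid cross between heterozygotes with complete dominance, the expected phenotypic ratio is 3:1.
The 3:1 ratio has 4 parts, so with N = 521 the expected counts are:
  hairy-stemmed: 521 × 3/4 = 390.75
  smooth-stemmed: 521 × 1/4 = 130.25
χ² = Σ (O − E)² / E
  hairy-stemmed: (398 − 390.75)² / 390.75 = 0.1345
  smooth-stemmed: (123 − 130.25)² / 130.25 = 0.4036
χ² = 0.1345 + 0.4036 = 0.5381 ≈ 0.538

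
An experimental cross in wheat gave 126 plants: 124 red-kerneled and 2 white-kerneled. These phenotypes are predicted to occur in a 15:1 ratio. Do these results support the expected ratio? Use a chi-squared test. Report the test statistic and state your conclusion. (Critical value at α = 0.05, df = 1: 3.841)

Total ratio parts = 16. Expected numbers out of 126:
  red-kerneled: 126 × 15/16 = 118.125
  white-kerneled: 126 × 1/16 = 7.875
χ² = Σ (O − E)² / E
  red-kerneled: (124 − 118.125)² / 118.125 = 0.2922
  white-kerneled: (2 − 7.875)² / 7.875 = 4.3829
χ² = 0.2922 + 4.3829 = 4.6751 ≈ 4.675
Degrees of freedom = 2 − 1 = 1; critical value at α = 0.05 is 3.841.
Since 4.675 > 3.841, we reject the null hypothesis — the data do not fit the 15:1 ratio.

4.675; not consistent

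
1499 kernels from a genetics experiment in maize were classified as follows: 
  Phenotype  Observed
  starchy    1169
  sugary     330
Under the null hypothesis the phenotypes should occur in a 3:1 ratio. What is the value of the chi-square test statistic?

7.125

Expected counts for N = 1499 under a 3:1 ratio (total parts = 4):
  starchy: 1499 × 3/4 = 1124.25
  sugary: 1499 × 1/4 = 374.75
χ² = Σ (O − E)² / E
  starchy: (1169 − 1124.25)² / 1124.25 = 1.7812
  sugary: (330 − 374.75)² / 374.75 = 5.3437
χ² = 1.7812 + 5.3437 = 7.1249 ≈ 7.125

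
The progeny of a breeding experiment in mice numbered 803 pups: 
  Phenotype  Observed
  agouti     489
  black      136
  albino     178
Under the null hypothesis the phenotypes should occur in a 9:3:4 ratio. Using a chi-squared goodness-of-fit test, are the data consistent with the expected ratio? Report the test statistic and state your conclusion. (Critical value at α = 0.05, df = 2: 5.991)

Expected counts for N = 803 under a 9:3:4 ratio (total parts = 16):
  agouti: 803 × 9/16 = 451.6875
  black: 803 × 3/16 = 150.5625
  albino: 803 × 4/16 = 200.75
χ² = Σ (O − E)² / E
  agouti: (489 − 451.6875)² / 451.6875 = 3.0823
  black: (136 − 150.5625)² / 150.5625 = 1.4085
  albino: (178 − 200.75)² / 200.75 = 2.5781
χ² = 3.0823 + 1.4085 + 2.5781 = 7.0689 ≈ 7.069
Degrees of freedom = 3 − 1 = 2; critical value at α = 0.05 is 5.991.
Since 7.069 > 5.991, we reject the null hypothesis — the data do not fit the 9:3:4 ratio.

7.069; not consistent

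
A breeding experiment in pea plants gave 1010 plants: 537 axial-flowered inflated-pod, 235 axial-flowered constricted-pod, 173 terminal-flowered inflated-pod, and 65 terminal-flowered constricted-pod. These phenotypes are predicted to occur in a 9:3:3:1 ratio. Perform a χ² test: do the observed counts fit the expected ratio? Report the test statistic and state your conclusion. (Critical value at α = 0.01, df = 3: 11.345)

The 9:3:3:1 ratio has 16 parts, so with N = 1010 the expected counts are:
  axial-flowered inflated-pod: 1010 × 9/16 = 568.125
  axial-flowered constricted-pod: 1010 × 3/16 = 189.375
  terminal-flowered inflated-pod: 1010 × 3/16 = 189.375
  terminal-flowered constricted-pod: 1010 × 1/16 = 63.125
χ² = Σ (O − E)² / E
  axial-flowered inflated-pod: (537 − 568.125)² / 568.125 = 1.7052
  axial-flowered constricted-pod: (235 − 189.375)² / 189.375 = 10.9922
  terminal-flowered inflated-pod: (173 − 189.375)² / 189.375 = 1.4159
  terminal-flowered constricted-pod: (65 − 63.125)² / 63.125 = 0.0557
χ² = 1.7052 + 10.9922 + 1.4159 + 0.0557 = 14.169
Degrees of freedom = 4 − 1 = 3; critical value at α = 0.01 is 11.345.
Since 14.169 > 11.345, we reject the null hypothesis — the data do not fit the 9:3:3:1 ratio.

14.169; not consistent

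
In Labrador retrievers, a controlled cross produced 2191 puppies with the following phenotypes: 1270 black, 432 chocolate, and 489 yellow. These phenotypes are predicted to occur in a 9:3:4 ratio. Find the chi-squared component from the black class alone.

The 9:3:4 ratio has 16 parts, so with N = 2191 the expected counts are:
  black: 2191 × 9/16 = 1232.4375
  chocolate: 2191 × 3/16 = 410.8125
  yellow: 2191 × 4/16 = 547.75
Contribution of black: (1270 − 1232.4375)² / 1232.4375 = 1.1448

1.145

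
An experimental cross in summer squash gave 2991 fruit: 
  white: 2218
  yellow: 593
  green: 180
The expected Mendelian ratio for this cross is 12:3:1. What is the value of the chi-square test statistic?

2.389

Expected counts for N = 2991 under a 12:3:1 ratio (total parts = 16):
  white: 2991 × 12/16 = 2243.25
  yellow: 2991 × 3/16 = 560.8125
  green: 2991 × 1/16 = 186.9375
χ² = Σ (O − E)² / E
  white: (2218 − 2243.25)² / 2243.25 = 0.2842
  yellow: (593 − 560.8125)² / 560.8125 = 1.8474
  green: (180 − 186.9375)² / 186.9375 = 0.2575
χ² = 0.2842 + 1.8474 + 0.2575 = 2.3891 ≈ 2.389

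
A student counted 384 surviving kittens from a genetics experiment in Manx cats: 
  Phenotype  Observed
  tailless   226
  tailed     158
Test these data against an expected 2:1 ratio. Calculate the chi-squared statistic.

10.547

Under the 2:1 hypothesis (Σ ratio = 3, N = 384):
  tailless: 384 × 2/3 = 256
  tailed: 384 × 1/3 = 128
χ² = Σ (O − E)² / E
  tailless: (226 − 256)² / 256 = 3.5156
  tailed: (158 − 128)² / 128 = 7.0312
χ² = 3.5156 + 7.0312 = 10.5468 ≈ 10.547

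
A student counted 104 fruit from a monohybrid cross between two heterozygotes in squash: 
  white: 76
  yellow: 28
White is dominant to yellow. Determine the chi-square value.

For a monohybrid cross between heterozygotes with complete dominance, the expected phenotypic ratio is 3:1.
Expected counts for N = 104 under a 3:1 ratio (total parts = 4):
  white: 104 × 3/4 = 78
  yellow: 104 × 1/4 = 26
χ² = Σ (O − E)² / E
  white: (76 − 78)² / 78 = 0.0513
  yellow: (28 − 26)² / 26 = 0.1538
χ² = 0.0513 + 0.1538 = 0.2051 ≈ 0.205

0.205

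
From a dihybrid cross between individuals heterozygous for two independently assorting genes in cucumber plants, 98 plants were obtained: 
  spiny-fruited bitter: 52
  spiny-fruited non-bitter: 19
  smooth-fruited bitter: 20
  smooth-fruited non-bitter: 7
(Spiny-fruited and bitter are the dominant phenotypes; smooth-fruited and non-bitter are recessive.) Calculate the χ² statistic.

0.467

A dihybrid F₂ with independent assortment and complete dominance at both loci gives a 9:3:3:1 phenotypic ratio.
Under the 9:3:3:1 hypothesis (Σ ratio = 16, N = 98):
  spiny-fruited bitter: 98 × 9/16 = 55.125
  spiny-fruited non-bitter: 98 × 3/16 = 18.375
  smooth-fruited bitter: 98 × 3/16 = 18.375
  smooth-fruited non-bitter: 98 × 1/16 = 6.125
χ² = Σ (O − E)² / E
  spiny-fruited bitter: (52 − 55.125)² / 55.125 = 0.1772
  spiny-fruited non-bitter: (19 − 18.375)² / 18.375 = 0.0213
  smooth-fruited bitter: (20 − 18.375)² / 18.375 = 0.1437
  smooth-fruited non-bitter: (7 − 6.125)² / 6.125 = 0.1250
χ² = 0.1772 + 0.0213 + 0.1437 + 0.1250 = 0.4672 ≈ 0.467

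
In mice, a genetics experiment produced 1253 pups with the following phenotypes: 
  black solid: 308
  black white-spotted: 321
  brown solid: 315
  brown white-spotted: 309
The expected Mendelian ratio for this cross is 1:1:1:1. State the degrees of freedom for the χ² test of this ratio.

A goodness-of-fit test with 4 phenotype classes has df = 4 − 1 = 3.

3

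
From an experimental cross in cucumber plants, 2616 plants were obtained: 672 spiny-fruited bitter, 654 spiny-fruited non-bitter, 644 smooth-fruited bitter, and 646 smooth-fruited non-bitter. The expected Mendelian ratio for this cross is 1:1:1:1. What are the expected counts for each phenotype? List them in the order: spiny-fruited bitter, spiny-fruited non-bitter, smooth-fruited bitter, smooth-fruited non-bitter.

The 1:1:1:1 ratio has 4 parts, so with N = 2616 the expected counts are:
  spiny-fruited bitter: 2616 × 1/4 = 654
  spiny-fruited non-bitter: 2616 × 1/4 = 654
  smooth-fruited bitter: 2616 × 1/4 = 654
  smooth-fruited non-bitter: 2616 × 1/4 = 654

654, 654, 654, 654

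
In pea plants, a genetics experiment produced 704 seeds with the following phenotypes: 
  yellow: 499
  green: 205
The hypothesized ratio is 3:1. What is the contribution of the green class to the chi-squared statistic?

4.778

The 3:1 ratio has 4 parts, so with N = 704 the expected counts are:
  yellow: 704 × 3/4 = 528
  green: 704 × 1/4 = 176
Contribution of green: (205 − 176)² / 176 = 4.7784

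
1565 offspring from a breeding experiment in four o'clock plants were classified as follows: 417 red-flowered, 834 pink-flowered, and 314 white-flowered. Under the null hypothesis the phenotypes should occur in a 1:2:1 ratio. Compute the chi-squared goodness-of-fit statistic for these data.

20.337

Under the 1:2:1 hypothesis (Σ ratio = 4, N = 1565):
  red-flowered: 1565 × 1/4 = 391.25
  pink-flowered: 1565 × 2/4 = 782.5
  white-flowered: 1565 × 1/4 = 391.25
χ² = Σ (O − E)² / E
  red-flowered: (417 − 391.25)² / 391.25 = 1.6947
  pink-flowered: (834 − 782.5)² / 782.5 = 3.3895
  white-flowered: (314 − 391.25)² / 391.25 = 15.2526
χ² = 1.6947 + 3.3895 + 15.2526 = 20.3368 ≈ 20.337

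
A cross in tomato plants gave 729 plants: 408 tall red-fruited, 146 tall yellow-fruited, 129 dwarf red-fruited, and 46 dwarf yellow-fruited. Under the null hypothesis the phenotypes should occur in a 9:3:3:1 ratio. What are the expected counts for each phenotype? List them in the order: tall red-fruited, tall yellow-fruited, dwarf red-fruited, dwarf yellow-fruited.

410.0625, 136.6875, 136.6875, 45.5625

Under the 9:3:3:1 hypothesis (Σ ratio = 16, N = 729):
  tall red-fruited: 729 × 9/16 = 410.0625
  tall yellow-fruited: 729 × 3/16 = 136.6875
  dwarf red-fruited: 729 × 3/16 = 136.6875
  dwarf yellow-fruited: 729 × 1/16 = 45.5625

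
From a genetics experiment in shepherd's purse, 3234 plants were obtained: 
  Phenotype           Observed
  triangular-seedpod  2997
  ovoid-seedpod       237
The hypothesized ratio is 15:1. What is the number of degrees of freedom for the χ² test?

A goodness-of-fit test with 2 phenotype classes has df = 2 − 1 = 1.

1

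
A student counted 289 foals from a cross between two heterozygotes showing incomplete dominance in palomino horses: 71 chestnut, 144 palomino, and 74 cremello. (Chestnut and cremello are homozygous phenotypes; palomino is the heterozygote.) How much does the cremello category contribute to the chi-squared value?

With incomplete dominance, a heterozygote × heterozygote cross gives a 1:2:1 phenotypic ratio.
Expected counts for N = 289 under a 1:2:1 ratio (total parts = 4):
  chestnut: 289 × 1/4 = 72.25
  palomino: 289 × 2/4 = 144.5
  cremello: 289 × 1/4 = 72.25
Contribution of cremello: (74 − 72.25)² / 72.25 = 0.0424

0.042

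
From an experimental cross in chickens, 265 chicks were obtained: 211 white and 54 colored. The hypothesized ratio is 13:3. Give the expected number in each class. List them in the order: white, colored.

215.3125, 49.6875

Total ratio parts = 16. Expected numbers out of 265:
  white: 265 × 13/16 = 215.3125
  colored: 265 × 3/16 = 49.6875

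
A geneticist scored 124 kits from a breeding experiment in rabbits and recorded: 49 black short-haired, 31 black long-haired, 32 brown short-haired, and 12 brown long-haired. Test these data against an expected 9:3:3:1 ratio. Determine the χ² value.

The 9:3:3:1 ratio has 16 parts, so with N = 124 the expected counts are:
  black short-haired: 124 × 9/16 = 69.75
  black long-haired: 124 × 3/16 = 23.25
  brown short-haired: 124 × 3/16 = 23.25
  brown long-haired: 124 × 1/16 = 7.75
χ² = Σ (O − E)² / E
  black short-haired: (49 − 69.75)² / 69.75 = 6.1729
  black long-haired: (31 − 23.25)² / 23.25 = 2.5833
  brown short-haired: (32 − 23.25)² / 23.25 = 3.2930
  brown long-haired: (12 − 7.75)² / 7.75 = 2.3306
χ² = 6.1729 + 2.5833 + 3.2930 + 2.3306 = 14.3798 ≈ 14.380

14.380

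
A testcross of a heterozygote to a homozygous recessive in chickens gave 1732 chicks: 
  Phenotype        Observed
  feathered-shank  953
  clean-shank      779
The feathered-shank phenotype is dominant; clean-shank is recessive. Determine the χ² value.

A testcross of a heterozygote (Aa × aa) gives a 1:1 phenotypic ratio.
The 1:1 ratio has 2 parts, so with N = 1732 the expected counts are:
  feathered-shank: 1732 × 1/2 = 866
  clean-shank: 1732 × 1/2 = 866
χ² = Σ (O − E)² / E
  feathered-shank: (953 − 866)² / 866 = 8.7402
  clean-shank: (779 − 866)² / 866 = 8.7402
χ² = 8.7402 + 8.7402 = 17.4804 ≈ 17.480

17.480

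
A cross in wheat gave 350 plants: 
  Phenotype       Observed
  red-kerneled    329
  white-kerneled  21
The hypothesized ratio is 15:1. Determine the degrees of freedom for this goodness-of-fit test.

1

A goodness-of-fit test with 2 phenotype classes has df = 2 − 1 = 1.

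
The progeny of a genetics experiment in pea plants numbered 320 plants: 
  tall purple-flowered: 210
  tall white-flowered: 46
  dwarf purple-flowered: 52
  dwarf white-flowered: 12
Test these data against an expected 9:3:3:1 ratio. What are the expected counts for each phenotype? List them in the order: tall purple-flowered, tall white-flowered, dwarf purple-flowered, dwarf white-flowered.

The 9:3:3:1 ratio has 16 parts, so with N = 320 the expected counts are:
  tall purple-flowered: 320 × 9/16 = 180
  tall white-flowered: 320 × 3/16 = 60
  dwarf purple-flowered: 320 × 3/16 = 60
  dwarf white-flowered: 320 × 1/16 = 20

180, 60, 60, 20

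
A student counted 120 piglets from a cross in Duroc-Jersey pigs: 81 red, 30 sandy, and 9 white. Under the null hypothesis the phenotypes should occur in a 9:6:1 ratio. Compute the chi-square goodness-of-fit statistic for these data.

8.000

Total ratio parts = 16. Expected numbers out of 120:
  red: 120 × 9/16 = 67.5
  sandy: 120 × 6/16 = 45
  white: 120 × 1/16 = 7.5
χ² = Σ (O − E)² / E
  red: (81 − 67.5)² / 67.5 = 2.7000
  sandy: (30 − 45)² / 45 = 5.0000
  white: (9 − 7.5)² / 7.5 = 0.3000
χ² = 2.7000 + 5.0000 + 0.3000 = 8.000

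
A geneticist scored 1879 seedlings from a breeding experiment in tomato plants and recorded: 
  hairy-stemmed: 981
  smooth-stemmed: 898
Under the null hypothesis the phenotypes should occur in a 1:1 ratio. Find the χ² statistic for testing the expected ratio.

Under the 1:1 hypothesis (Σ ratio = 2, N = 1879):
  hairy-stemmed: 1879 × 1/2 = 939.5
  smooth-stemmed: 1879 × 1/2 = 939.5
χ² = Σ (O − E)² / E
  hairy-stemmed: (981 − 939.5)² / 939.5 = 1.8332
  smooth-stemmed: (898 − 939.5)² / 939.5 = 1.8332
χ² = 1.8332 + 1.8332 = 3.6664 ≈ 3.666

3.666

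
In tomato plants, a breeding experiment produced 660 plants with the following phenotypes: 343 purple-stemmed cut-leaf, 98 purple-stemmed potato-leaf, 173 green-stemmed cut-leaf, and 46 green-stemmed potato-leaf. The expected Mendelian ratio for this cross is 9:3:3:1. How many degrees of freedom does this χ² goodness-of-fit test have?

A goodness-of-fit test with 4 phenotype classes has df = 4 − 1 = 3.

3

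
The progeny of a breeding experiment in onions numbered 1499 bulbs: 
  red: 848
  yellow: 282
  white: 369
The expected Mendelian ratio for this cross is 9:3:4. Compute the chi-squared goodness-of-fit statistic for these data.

Under the 9:3:4 hypothesis (Σ ratio = 16, N = 1499):
  red: 1499 × 9/16 = 843.1875
  yellow: 1499 × 3/16 = 281.0625
  white: 1499 × 4/16 = 374.75
χ² = Σ (O − E)² / E
  red: (848 − 843.1875)² / 843.1875 = 0.0275
  yellow: (282 − 281.0625)² / 281.0625 = 0.0031
  white: (369 − 374.75)² / 374.75 = 0.0882
χ² = 0.0275 + 0.0031 + 0.0882 = 0.1188 ≈ 0.119

0.119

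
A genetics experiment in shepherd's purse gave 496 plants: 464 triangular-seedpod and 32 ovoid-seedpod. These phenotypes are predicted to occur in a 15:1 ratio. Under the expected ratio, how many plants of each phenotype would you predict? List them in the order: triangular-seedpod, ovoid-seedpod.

465, 31

Under the 15:1 hypothesis (Σ ratio = 16, N = 496):
  triangular-seedpod: 496 × 15/16 = 465
  ovoid-seedpod: 496 × 1/16 = 31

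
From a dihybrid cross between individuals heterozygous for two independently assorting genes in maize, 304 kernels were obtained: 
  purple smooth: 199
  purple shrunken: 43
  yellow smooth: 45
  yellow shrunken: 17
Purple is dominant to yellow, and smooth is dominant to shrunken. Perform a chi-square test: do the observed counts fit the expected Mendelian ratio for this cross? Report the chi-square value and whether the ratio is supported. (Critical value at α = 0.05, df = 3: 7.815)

10.760; not consistent

A dihybrid F₂ with independent assortment and complete dominance at both loci gives a 9:3:3:1 phenotypic ratio.
Total ratio parts = 16. Expected numbers out of 304:
  purple smooth: 304 × 9/16 = 171
  purple shrunken: 304 × 3/16 = 57
  yellow smooth: 304 × 3/16 = 57
  yellow shrunken: 304 × 1/16 = 19
χ² = Σ (O − E)² / E
  purple smooth: (199 − 171)² / 171 = 4.5848
  purple shrunken: (43 − 57)² / 57 = 3.4386
  yellow smooth: (45 − 57)² / 57 = 2.5263
  yellow shrunken: (17 − 19)² / 19 = 0.2105
χ² = 4.5848 + 3.4386 + 2.5263 + 0.2105 = 10.7602 ≈ 10.760
Degrees of freedom = 4 − 1 = 3; critical value at α = 0.05 is 7.815.
Since 10.760 > 7.815, we reject the null hypothesis — the data do not fit the 9:3:3:1 ratio.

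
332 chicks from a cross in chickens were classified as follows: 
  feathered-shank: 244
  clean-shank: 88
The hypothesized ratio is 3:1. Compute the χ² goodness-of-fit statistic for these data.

Total ratio parts = 4. Expected numbers out of 332:
  feathered-shank: 332 × 3/4 = 249
  clean-shank: 332 × 1/4 = 83
χ² = Σ (O − E)² / E
  feathered-shank: (244 − 249)² / 249 = 0.1004
  clean-shank: (88 − 83)² / 83 = 0.3012
χ² = 0.1004 + 0.3012 = 0.4016 ≈ 0.402

0.402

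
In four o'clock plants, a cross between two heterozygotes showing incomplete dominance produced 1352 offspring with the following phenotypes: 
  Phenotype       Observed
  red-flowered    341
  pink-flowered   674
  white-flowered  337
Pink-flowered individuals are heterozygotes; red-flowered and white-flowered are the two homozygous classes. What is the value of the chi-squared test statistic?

0.036

With incomplete dominance, a heterozygote × heterozygote cross gives a 1:2:1 phenotypic ratio.
Under the 1:2:1 hypothesis (Σ ratio = 4, N = 1352):
  red-flowered: 1352 × 1/4 = 338
  pink-flowered: 1352 × 2/4 = 676
  white-flowered: 1352 × 1/4 = 338
χ² = Σ (O − E)² / E
  red-flowered: (341 − 338)² / 338 = 0.0266
  pink-flowered: (674 − 676)² / 676 = 0.0059
  white-flowered: (337 − 338)² / 338 = 0.0030
χ² = 0.0266 + 0.0059 + 0.0030 = 0.0355 ≈ 0.036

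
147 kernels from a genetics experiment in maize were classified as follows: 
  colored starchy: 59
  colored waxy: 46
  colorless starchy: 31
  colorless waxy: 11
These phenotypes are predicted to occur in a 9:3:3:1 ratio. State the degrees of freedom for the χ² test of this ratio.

A goodness-of-fit test with 4 phenotype classes has df = 4 − 1 = 3.

3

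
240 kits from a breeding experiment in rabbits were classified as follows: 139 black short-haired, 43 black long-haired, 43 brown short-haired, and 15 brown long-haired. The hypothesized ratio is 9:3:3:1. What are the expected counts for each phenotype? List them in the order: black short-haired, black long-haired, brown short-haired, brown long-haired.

Under the 9:3:3:1 hypothesis (Σ ratio = 16, N = 240):
  black short-haired: 240 × 9/16 = 135
  black long-haired: 240 × 3/16 = 45
  brown short-haired: 240 × 3/16 = 45
  brown long-haired: 240 × 1/16 = 15

135, 45, 45, 15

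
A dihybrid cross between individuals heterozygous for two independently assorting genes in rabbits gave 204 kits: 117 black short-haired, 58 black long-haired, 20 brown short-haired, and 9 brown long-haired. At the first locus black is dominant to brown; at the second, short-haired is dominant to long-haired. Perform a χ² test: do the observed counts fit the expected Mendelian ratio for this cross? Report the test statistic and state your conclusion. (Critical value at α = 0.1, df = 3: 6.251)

20.052; not consistent

A dihybrid F₂ with independent assortment and complete dominance at both loci gives a 9:3:3:1 phenotypic ratio.
Under the 9:3:3:1 hypothesis (Σ ratio = 16, N = 204):
  black short-haired: 204 × 9/16 = 114.75
  black long-haired: 204 × 3/16 = 38.25
  brown short-haired: 204 × 3/16 = 38.25
  brown long-haired: 204 × 1/16 = 12.75
χ² = Σ (O − E)² / E
  black short-haired: (117 − 114.75)² / 114.75 = 0.0441
  black long-haired: (58 − 38.25)² / 38.25 = 10.1977
  brown short-haired: (20 − 38.25)² / 38.25 = 8.7075
  brown long-haired: (9 − 12.75)² / 12.75 = 1.1029
χ² = 0.0441 + 10.1977 + 8.7075 + 1.1029 = 20.0522 ≈ 20.052
Degrees of freedom = 4 − 1 = 3; critical value at α = 0.1 is 6.251.
Since 20.052 > 6.251, we reject the null hypothesis — the data do not fit the 9:3:3:1 ratio.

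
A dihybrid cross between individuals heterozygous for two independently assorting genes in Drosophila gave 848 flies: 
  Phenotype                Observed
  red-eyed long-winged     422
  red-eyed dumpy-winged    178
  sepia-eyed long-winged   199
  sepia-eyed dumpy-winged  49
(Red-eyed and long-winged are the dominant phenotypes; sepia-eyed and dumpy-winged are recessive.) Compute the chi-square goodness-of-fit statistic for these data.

18.977

A dihybrid F₂ with independent assortment and complete dominance at both loci gives a 9:3:3:1 phenotypic ratio.
The 9:3:3:1 ratio has 16 parts, so with N = 848 the expected counts are:
  red-eyed long-winged: 848 × 9/16 = 477
  red-eyed dumpy-winged: 848 × 3/16 = 159
  sepia-eyed long-winged: 848 × 3/16 = 159
  sepia-eyed dumpy-winged: 848 × 1/16 = 53
χ² = Σ (O − E)² / E
  red-eyed long-winged: (422 − 477)² / 477 = 6.3417
  red-eyed dumpy-winged: (178 − 159)² / 159 = 2.2704
  sepia-eyed long-winged: (199 − 159)² / 159 = 10.0629
  sepia-eyed dumpy-winged: (49 − 53)² / 53 = 0.3019
χ² = 6.3417 + 2.2704 + 10.0629 + 0.3019 = 18.9769 ≈ 18.977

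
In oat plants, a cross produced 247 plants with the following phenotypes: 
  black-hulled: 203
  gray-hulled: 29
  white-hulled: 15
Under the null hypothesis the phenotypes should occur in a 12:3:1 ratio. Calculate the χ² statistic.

Under the 12:3:1 hypothesis (Σ ratio = 16, N = 247):
  black-hulled: 247 × 12/16 = 185.25
  gray-hulled: 247 × 3/16 = 46.3125
  white-hulled: 247 × 1/16 = 15.4375
χ² = Σ (O − E)² / E
  black-hulled: (203 − 185.25)² / 185.25 = 1.7007
  gray-hulled: (29 − 46.3125)² / 46.3125 = 6.4717
  white-hulled: (15 − 15.4375)² / 15.4375 = 0.0124
χ² = 1.7007 + 6.4717 + 0.0124 = 8.1848 ≈ 8.185

8.185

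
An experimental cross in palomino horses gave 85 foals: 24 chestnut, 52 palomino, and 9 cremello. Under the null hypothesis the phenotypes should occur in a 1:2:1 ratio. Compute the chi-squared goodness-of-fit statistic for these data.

9.541

Expected counts for N = 85 under a 1:2:1 ratio (total parts = 4):
  chestnut: 85 × 1/4 = 21.25
  palomino: 85 × 2/4 = 42.5
  cremello: 85 × 1/4 = 21.25
χ² = Σ (O − E)² / E
  chestnut: (24 − 21.25)² / 21.25 = 0.3559
  palomino: (52 − 42.5)² / 42.5 = 2.1235
  cremello: (9 − 21.25)² / 21.25 = 7.0618
χ² = 0.3559 + 2.1235 + 7.0618 = 9.5412 ≈ 9.541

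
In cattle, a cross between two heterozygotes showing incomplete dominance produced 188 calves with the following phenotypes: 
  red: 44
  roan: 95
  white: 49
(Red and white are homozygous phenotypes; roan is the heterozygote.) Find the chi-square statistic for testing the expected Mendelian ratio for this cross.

0.287

With incomplete dominance, a heterozygote × heterozygote cross gives a 1:2:1 phenotypic ratio.
The 1:2:1 ratio has 4 parts, so with N = 188 the expected counts are:
  red: 188 × 1/4 = 47
  roan: 188 × 2/4 = 94
  white: 188 × 1/4 = 47
χ² = Σ (O − E)² / E
  red: (44 − 47)² / 47 = 0.1915
  roan: (95 − 94)² / 94 = 0.0106
  white: (49 − 47)² / 47 = 0.0851
χ² = 0.1915 + 0.0106 + 0.0851 = 0.2872 ≈ 0.287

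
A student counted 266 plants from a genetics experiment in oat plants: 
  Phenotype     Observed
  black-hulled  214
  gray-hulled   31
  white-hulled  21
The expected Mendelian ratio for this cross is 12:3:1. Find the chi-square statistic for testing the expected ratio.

9.348

Total ratio parts = 16. Expected numbers out of 266:
  black-hulled: 266 × 12/16 = 199.5
  gray-hulled: 266 × 3/16 = 49.875
  white-hulled: 266 × 1/16 = 16.625
χ² = Σ (O − E)² / E
  black-hulled: (214 − 199.5)² / 199.5 = 1.0539
  gray-hulled: (31 − 49.875)² / 49.875 = 7.1432
  white-hulled: (21 − 16.625)² / 16.625 = 1.1513
χ² = 1.0539 + 7.1432 + 1.1513 = 9.3484 ≈ 9.348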